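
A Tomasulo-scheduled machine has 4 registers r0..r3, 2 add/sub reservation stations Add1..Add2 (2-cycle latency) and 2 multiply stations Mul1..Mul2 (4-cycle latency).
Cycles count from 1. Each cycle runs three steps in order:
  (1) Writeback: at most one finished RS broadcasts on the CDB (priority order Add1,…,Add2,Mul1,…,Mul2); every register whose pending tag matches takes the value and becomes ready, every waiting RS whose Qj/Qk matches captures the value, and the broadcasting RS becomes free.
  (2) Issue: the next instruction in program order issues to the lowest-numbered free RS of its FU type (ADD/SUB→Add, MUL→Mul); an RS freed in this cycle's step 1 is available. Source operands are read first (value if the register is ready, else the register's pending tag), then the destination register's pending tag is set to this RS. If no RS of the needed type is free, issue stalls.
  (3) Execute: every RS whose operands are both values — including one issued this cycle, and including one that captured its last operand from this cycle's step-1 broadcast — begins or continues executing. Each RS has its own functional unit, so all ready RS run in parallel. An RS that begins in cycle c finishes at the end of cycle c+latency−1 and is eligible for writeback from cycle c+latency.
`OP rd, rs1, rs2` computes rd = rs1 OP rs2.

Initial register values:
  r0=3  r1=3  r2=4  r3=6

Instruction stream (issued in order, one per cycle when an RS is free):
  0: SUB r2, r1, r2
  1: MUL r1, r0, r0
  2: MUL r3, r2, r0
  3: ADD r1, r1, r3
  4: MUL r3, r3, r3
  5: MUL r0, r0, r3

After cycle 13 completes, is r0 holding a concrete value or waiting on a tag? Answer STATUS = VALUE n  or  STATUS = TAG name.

  c1: issue SUB r2<-Add1  regs: r0:3,r1:3,r2:Add1,r3:6
  c2: issue MUL r1<-Mul1  regs: r0:3,r1:Mul1,r2:Add1,r3:6
  c3: CDB Add1=-1; issue MUL r3<-Mul2  regs: r0:3,r1:Mul1,r2:-1,r3:Mul2
  c4: issue ADD r1<-Add1  regs: r0:3,r1:Add1,r2:-1,r3:Mul2
  c5: stall  regs: r0:3,r1:Add1,r2:-1,r3:Mul2
  c6: CDB Mul1=9; issue MUL r3<-Mul1  regs: r0:3,r1:Add1,r2:-1,r3:Mul1
  c7: CDB Mul2=-3; issue MUL r0<-Mul2  regs: r0:Mul2,r1:Add1,r2:-1,r3:Mul1
  c8: -  regs: r0:Mul2,r1:Add1,r2:-1,r3:Mul1
  c9: CDB Add1=6  regs: r0:Mul2,r1:6,r2:-1,r3:Mul1
  c10: -  regs: r0:Mul2,r1:6,r2:-1,r3:Mul1
  c11: CDB Mul1=9  regs: r0:Mul2,r1:6,r2:-1,r3:9
  c12: -  regs: r0:Mul2,r1:6,r2:-1,r3:9
  c13: -  regs: r0:Mul2,r1:6,r2:-1,r3:9

STATUS = TAG Mul2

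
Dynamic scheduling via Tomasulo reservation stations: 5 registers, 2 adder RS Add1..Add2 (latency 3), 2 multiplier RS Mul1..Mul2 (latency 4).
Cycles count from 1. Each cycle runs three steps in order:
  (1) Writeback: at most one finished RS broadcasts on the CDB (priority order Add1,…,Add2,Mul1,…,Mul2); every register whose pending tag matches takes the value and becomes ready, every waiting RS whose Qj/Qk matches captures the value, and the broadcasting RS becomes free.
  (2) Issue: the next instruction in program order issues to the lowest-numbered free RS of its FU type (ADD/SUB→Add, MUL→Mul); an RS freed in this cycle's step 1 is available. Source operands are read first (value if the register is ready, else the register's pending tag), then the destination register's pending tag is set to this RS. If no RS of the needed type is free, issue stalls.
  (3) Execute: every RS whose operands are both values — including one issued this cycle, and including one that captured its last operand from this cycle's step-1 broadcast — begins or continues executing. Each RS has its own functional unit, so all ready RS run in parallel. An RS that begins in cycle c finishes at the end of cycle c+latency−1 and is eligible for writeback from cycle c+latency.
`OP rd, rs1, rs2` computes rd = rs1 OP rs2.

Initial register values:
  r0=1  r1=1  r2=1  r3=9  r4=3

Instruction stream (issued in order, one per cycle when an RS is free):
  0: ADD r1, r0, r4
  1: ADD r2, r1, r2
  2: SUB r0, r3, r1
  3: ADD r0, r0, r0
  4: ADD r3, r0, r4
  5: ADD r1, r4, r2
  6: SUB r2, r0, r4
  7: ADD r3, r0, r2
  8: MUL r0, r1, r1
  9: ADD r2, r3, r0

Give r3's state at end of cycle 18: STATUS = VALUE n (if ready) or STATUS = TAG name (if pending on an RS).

c1: issue ADD r1<-Add1 | r0:1,r1:Add1,r2:1,r3:9,r4:3
c2: issue ADD r2<-Add2 | r0:1,r1:Add1,r2:Add2,r3:9,r4:3
c3: stall | r0:1,r1:Add1,r2:Add2,r3:9,r4:3
c4: CDB Add1=4; issue SUB r0<-Add1 | r0:Add1,r1:4,r2:Add2,r3:9,r4:3
c5: stall | r0:Add1,r1:4,r2:Add2,r3:9,r4:3
c6: stall | r0:Add1,r1:4,r2:Add2,r3:9,r4:3
c7: CDB Add1=5; issue ADD r0<-Add1 | r0:Add1,r1:4,r2:Add2,r3:9,r4:3
c8: CDB Add2=5; issue ADD r3<-Add2 | r0:Add1,r1:4,r2:5,r3:Add2,r4:3
c9: stall | r0:Add1,r1:4,r2:5,r3:Add2,r4:3
c10: CDB Add1=10; issue ADD r1<-Add1 | r0:10,r1:Add1,r2:5,r3:Add2,r4:3
c11: stall | r0:10,r1:Add1,r2:5,r3:Add2,r4:3
c12: stall | r0:10,r1:Add1,r2:5,r3:Add2,r4:3
c13: CDB Add1=8; issue SUB r2<-Add1 | r0:10,r1:8,r2:Add1,r3:Add2,r4:3
c14: CDB Add2=13; issue ADD r3<-Add2 | r0:10,r1:8,r2:Add1,r3:Add2,r4:3
c15: issue MUL r0<-Mul1 | r0:Mul1,r1:8,r2:Add1,r3:Add2,r4:3
c16: CDB Add1=7; issue ADD r2<-Add1 | r0:Mul1,r1:8,r2:Add1,r3:Add2,r4:3
c17: - | r0:Mul1,r1:8,r2:Add1,r3:Add2,r4:3
c18: - | r0:Mul1,r1:8,r2:Add1,r3:Add2,r4:3

STATUS = TAG Add2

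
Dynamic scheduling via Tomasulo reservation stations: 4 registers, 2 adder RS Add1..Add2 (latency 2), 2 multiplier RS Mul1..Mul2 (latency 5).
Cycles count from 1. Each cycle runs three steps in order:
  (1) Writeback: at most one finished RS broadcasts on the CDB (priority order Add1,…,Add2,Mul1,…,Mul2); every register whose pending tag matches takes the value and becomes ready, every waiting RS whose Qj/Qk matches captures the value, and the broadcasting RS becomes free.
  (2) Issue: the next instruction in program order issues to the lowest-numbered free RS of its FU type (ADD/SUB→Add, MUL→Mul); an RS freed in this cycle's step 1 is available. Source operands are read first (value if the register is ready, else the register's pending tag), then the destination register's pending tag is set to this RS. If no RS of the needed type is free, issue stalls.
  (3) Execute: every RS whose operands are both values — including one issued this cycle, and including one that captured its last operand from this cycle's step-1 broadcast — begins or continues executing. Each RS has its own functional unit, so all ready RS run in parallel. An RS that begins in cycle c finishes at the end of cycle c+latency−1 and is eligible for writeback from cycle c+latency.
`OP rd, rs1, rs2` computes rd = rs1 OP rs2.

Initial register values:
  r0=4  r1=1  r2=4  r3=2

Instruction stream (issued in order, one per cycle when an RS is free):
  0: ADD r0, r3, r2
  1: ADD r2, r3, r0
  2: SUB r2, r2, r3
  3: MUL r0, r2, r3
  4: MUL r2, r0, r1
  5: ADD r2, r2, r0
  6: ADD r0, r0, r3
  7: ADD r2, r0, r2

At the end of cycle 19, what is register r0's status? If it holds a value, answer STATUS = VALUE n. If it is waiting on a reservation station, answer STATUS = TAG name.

STATUS = VALUE 14

cycle 1: issue ADD r0<-Add1 // r0:Add1,r1:1,r2:4,r3:2
cycle 2: issue ADD r2<-Add2 // r0:Add1,r1:1,r2:Add2,r3:2
cycle 3: CDB Add1=6; issue SUB r2<-Add1 // r0:6,r1:1,r2:Add1,r3:2
cycle 4: issue MUL r0<-Mul1 // r0:Mul1,r1:1,r2:Add1,r3:2
cycle 5: CDB Add2=8; issue MUL r2<-Mul2 // r0:Mul1,r1:1,r2:Mul2,r3:2
cycle 6: issue ADD r2<-Add2 // r0:Mul1,r1:1,r2:Add2,r3:2
cycle 7: CDB Add1=6; issue ADD r0<-Add1 // r0:Add1,r1:1,r2:Add2,r3:2
cycle 8: stall // r0:Add1,r1:1,r2:Add2,r3:2
cycle 9: stall // r0:Add1,r1:1,r2:Add2,r3:2
cycle 10: stall // r0:Add1,r1:1,r2:Add2,r3:2
cycle 11: stall // r0:Add1,r1:1,r2:Add2,r3:2
cycle 12: CDB Mul1=12; stall // r0:Add1,r1:1,r2:Add2,r3:2
cycle 13: stall // r0:Add1,r1:1,r2:Add2,r3:2
cycle 14: CDB Add1=14; issue ADD r2<-Add1 // r0:14,r1:1,r2:Add1,r3:2
cycle 15: - // r0:14,r1:1,r2:Add1,r3:2
cycle 16: - // r0:14,r1:1,r2:Add1,r3:2
cycle 17: CDB Mul2=12 // r0:14,r1:1,r2:Add1,r3:2
cycle 18: - // r0:14,r1:1,r2:Add1,r3:2
cycle 19: CDB Add2=24 // r0:14,r1:1,r2:Add1,r3:2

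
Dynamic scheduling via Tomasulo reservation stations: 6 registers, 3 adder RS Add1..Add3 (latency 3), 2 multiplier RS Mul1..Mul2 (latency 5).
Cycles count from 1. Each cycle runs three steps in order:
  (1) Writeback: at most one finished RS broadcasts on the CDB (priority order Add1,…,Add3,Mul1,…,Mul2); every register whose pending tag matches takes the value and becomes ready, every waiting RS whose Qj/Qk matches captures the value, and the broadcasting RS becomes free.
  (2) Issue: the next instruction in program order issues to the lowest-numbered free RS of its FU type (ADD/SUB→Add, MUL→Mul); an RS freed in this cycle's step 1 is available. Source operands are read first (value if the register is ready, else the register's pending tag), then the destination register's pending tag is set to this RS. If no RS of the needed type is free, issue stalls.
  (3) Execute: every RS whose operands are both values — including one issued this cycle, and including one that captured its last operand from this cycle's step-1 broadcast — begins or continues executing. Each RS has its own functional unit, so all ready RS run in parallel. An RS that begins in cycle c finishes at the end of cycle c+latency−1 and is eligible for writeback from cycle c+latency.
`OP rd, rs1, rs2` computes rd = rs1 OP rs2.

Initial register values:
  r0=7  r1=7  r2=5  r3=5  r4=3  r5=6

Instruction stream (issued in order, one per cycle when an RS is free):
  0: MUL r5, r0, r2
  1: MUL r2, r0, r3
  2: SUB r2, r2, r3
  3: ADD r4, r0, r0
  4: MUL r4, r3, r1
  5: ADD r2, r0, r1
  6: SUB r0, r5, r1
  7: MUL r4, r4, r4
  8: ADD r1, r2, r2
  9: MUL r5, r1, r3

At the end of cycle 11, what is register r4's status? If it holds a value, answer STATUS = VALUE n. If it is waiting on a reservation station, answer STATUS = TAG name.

cycle 1: issue MUL r5<-Mul1 // r0:7,r1:7,r2:5,r3:5,r4:3,r5:Mul1
cycle 2: issue MUL r2<-Mul2 // r0:7,r1:7,r2:Mul2,r3:5,r4:3,r5:Mul1
cycle 3: issue SUB r2<-Add1 // r0:7,r1:7,r2:Add1,r3:5,r4:3,r5:Mul1
cycle 4: issue ADD r4<-Add2 // r0:7,r1:7,r2:Add1,r3:5,r4:Add2,r5:Mul1
cycle 5: stall // r0:7,r1:7,r2:Add1,r3:5,r4:Add2,r5:Mul1
cycle 6: CDB Mul1=35; issue MUL r4<-Mul1 // r0:7,r1:7,r2:Add1,r3:5,r4:Mul1,r5:35
cycle 7: CDB Add2=14; issue ADD r2<-Add2 // r0:7,r1:7,r2:Add2,r3:5,r4:Mul1,r5:35
cycle 8: CDB Mul2=35; issue SUB r0<-Add3 // r0:Add3,r1:7,r2:Add2,r3:5,r4:Mul1,r5:35
cycle 9: issue MUL r4<-Mul2 // r0:Add3,r1:7,r2:Add2,r3:5,r4:Mul2,r5:35
cycle 10: CDB Add2=14; issue ADD r1<-Add2 // r0:Add3,r1:Add2,r2:14,r3:5,r4:Mul2,r5:35
cycle 11: CDB Add1=30; stall // r0:Add3,r1:Add2,r2:14,r3:5,r4:Mul2,r5:35

STATUS = TAG Mul2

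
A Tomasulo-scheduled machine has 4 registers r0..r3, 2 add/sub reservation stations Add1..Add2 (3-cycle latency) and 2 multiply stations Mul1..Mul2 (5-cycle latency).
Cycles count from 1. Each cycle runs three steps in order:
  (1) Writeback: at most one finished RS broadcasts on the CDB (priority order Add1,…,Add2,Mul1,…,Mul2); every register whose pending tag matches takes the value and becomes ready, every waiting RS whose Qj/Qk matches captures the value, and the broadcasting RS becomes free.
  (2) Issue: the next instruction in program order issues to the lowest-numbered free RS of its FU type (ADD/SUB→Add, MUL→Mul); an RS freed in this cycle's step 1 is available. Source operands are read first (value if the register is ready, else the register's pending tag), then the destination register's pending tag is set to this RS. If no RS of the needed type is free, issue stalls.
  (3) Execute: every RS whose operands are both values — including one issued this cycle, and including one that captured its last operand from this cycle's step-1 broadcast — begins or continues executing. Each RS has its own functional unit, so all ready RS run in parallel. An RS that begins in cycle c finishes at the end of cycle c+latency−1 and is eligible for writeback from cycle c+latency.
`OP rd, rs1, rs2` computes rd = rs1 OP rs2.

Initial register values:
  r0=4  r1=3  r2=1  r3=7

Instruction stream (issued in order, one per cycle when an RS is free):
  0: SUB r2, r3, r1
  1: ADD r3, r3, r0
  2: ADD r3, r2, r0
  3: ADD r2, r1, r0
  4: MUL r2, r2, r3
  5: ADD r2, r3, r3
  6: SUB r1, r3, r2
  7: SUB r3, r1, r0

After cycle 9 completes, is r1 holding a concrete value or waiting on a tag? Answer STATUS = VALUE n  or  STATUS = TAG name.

c1: issue SUB r2<-Add1 | r0:4,r1:3,r2:Add1,r3:7
c2: issue ADD r3<-Add2 | r0:4,r1:3,r2:Add1,r3:Add2
c3: stall | r0:4,r1:3,r2:Add1,r3:Add2
c4: CDB Add1=4; issue ADD r3<-Add1 | r0:4,r1:3,r2:4,r3:Add1
c5: CDB Add2=11; issue ADD r2<-Add2 | r0:4,r1:3,r2:Add2,r3:Add1
c6: issue MUL r2<-Mul1 | r0:4,r1:3,r2:Mul1,r3:Add1
c7: CDB Add1=8; issue ADD r2<-Add1 | r0:4,r1:3,r2:Add1,r3:8
c8: CDB Add2=7; issue SUB r1<-Add2 | r0:4,r1:Add2,r2:Add1,r3:8
c9: stall | r0:4,r1:Add2,r2:Add1,r3:8

STATUS = TAG Add2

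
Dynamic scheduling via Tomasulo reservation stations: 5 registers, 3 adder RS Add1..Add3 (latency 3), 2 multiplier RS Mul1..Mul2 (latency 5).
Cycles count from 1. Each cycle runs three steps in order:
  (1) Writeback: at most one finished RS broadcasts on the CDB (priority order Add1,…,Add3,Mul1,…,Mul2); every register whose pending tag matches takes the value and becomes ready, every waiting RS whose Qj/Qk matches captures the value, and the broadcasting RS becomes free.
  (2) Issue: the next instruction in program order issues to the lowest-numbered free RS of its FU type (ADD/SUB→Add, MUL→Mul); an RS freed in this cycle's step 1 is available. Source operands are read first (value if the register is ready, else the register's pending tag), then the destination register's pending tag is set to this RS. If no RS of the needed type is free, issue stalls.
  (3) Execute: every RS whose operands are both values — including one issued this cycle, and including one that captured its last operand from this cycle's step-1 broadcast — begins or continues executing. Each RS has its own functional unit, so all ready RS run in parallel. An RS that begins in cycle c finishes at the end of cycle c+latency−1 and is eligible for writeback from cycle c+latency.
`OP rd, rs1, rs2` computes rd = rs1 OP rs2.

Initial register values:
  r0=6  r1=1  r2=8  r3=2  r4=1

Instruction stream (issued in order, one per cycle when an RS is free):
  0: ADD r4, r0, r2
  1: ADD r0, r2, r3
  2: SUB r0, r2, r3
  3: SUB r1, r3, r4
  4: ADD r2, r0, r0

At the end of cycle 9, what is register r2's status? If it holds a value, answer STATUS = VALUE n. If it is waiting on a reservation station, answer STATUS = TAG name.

cycle 1: issue ADD r4<-Add1 // r0:6,r1:1,r2:8,r3:2,r4:Add1
cycle 2: issue ADD r0<-Add2 // r0:Add2,r1:1,r2:8,r3:2,r4:Add1
cycle 3: issue SUB r0<-Add3 // r0:Add3,r1:1,r2:8,r3:2,r4:Add1
cycle 4: CDB Add1=14; issue SUB r1<-Add1 // r0:Add3,r1:Add1,r2:8,r3:2,r4:14
cycle 5: CDB Add2=10; issue ADD r2<-Add2 // r0:Add3,r1:Add1,r2:Add2,r3:2,r4:14
cycle 6: CDB Add3=6 // r0:6,r1:Add1,r2:Add2,r3:2,r4:14
cycle 7: CDB Add1=-12 // r0:6,r1:-12,r2:Add2,r3:2,r4:14
cycle 8: - // r0:6,r1:-12,r2:Add2,r3:2,r4:14
cycle 9: CDB Add2=12 // r0:6,r1:-12,r2:12,r3:2,r4:14

STATUS = VALUE 12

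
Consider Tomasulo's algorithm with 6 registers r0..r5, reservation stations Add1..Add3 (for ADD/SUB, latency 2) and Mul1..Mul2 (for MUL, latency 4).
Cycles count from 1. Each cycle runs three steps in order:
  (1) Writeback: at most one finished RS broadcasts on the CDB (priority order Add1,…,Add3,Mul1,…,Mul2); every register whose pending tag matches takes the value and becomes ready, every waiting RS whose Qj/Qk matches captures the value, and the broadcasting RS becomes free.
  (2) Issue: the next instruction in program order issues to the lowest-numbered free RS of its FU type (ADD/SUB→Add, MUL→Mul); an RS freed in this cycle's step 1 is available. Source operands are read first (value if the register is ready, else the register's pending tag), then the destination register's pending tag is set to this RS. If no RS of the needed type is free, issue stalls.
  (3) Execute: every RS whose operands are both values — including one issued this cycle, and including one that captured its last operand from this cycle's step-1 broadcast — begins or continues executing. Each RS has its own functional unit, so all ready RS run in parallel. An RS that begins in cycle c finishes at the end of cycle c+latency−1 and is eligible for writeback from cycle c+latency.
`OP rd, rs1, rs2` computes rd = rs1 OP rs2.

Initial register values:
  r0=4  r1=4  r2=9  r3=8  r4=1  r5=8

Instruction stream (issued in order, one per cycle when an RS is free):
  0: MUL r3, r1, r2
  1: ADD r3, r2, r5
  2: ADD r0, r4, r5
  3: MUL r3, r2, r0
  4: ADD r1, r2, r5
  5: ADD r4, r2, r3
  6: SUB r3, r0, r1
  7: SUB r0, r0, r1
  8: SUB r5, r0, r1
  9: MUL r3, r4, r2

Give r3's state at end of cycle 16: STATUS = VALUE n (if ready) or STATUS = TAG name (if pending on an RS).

  c1: issue MUL r3<-Mul1  regs: r0:4,r1:4,r2:9,r3:Mul1,r4:1,r5:8
  c2: issue ADD r3<-Add1  regs: r0:4,r1:4,r2:9,r3:Add1,r4:1,r5:8
  c3: issue ADD r0<-Add2  regs: r0:Add2,r1:4,r2:9,r3:Add1,r4:1,r5:8
  c4: CDB Add1=17; issue MUL r3<-Mul2  regs: r0:Add2,r1:4,r2:9,r3:Mul2,r4:1,r5:8
  c5: CDB Add2=9; issue ADD r1<-Add1  regs: r0:9,r1:Add1,r2:9,r3:Mul2,r4:1,r5:8
  c6: CDB Mul1=36; issue ADD r4<-Add2  regs: r0:9,r1:Add1,r2:9,r3:Mul2,r4:Add2,r5:8
  c7: CDB Add1=17; issue SUB r3<-Add1  regs: r0:9,r1:17,r2:9,r3:Add1,r4:Add2,r5:8
  c8: issue SUB r0<-Add3  regs: r0:Add3,r1:17,r2:9,r3:Add1,r4:Add2,r5:8
  c9: CDB Add1=-8; issue SUB r5<-Add1  regs: r0:Add3,r1:17,r2:9,r3:-8,r4:Add2,r5:Add1
  c10: CDB Add3=-8; issue MUL r3<-Mul1  regs: r0:-8,r1:17,r2:9,r3:Mul1,r4:Add2,r5:Add1
  c11: CDB Mul2=81  regs: r0:-8,r1:17,r2:9,r3:Mul1,r4:Add2,r5:Add1
  c12: CDB Add1=-25  regs: r0:-8,r1:17,r2:9,r3:Mul1,r4:Add2,r5:-25
  c13: CDB Add2=90  regs: r0:-8,r1:17,r2:9,r3:Mul1,r4:90,r5:-25
  c14: -  regs: r0:-8,r1:17,r2:9,r3:Mul1,r4:90,r5:-25
  c15: -  regs: r0:-8,r1:17,r2:9,r3:Mul1,r4:90,r5:-25
  c16: -  regs: r0:-8,r1:17,r2:9,r3:Mul1,r4:90,r5:-25

STATUS = TAG Mul1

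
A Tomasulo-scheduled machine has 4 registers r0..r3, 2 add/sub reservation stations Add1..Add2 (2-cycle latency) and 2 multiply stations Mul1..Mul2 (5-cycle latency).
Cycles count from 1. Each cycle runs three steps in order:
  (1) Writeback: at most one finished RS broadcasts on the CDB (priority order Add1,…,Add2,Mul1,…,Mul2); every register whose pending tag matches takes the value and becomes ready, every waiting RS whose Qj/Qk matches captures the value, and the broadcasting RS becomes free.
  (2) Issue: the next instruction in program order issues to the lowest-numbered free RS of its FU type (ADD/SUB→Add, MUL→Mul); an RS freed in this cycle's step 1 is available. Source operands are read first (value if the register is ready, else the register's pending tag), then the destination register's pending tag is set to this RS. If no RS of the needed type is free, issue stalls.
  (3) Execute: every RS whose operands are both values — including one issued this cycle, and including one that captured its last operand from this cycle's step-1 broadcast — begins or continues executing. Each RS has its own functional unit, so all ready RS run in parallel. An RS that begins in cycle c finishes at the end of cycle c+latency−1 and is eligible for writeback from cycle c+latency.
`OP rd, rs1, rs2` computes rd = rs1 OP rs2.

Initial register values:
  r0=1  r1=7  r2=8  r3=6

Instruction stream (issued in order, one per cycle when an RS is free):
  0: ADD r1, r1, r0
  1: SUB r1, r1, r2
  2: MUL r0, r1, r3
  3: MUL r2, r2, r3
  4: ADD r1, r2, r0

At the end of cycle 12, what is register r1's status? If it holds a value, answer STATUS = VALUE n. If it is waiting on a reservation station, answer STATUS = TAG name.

STATUS = VALUE 48

cycle 1: issue ADD r1<-Add1 // r0:1,r1:Add1,r2:8,r3:6
cycle 2: issue SUB r1<-Add2 // r0:1,r1:Add2,r2:8,r3:6
cycle 3: CDB Add1=8; issue MUL r0<-Mul1 // r0:Mul1,r1:Add2,r2:8,r3:6
cycle 4: issue MUL r2<-Mul2 // r0:Mul1,r1:Add2,r2:Mul2,r3:6
cycle 5: CDB Add2=0; issue ADD r1<-Add1 // r0:Mul1,r1:Add1,r2:Mul2,r3:6
cycle 6: - // r0:Mul1,r1:Add1,r2:Mul2,r3:6
cycle 7: - // r0:Mul1,r1:Add1,r2:Mul2,r3:6
cycle 8: - // r0:Mul1,r1:Add1,r2:Mul2,r3:6
cycle 9: CDB Mul2=48 // r0:Mul1,r1:Add1,r2:48,r3:6
cycle 10: CDB Mul1=0 // r0:0,r1:Add1,r2:48,r3:6
cycle 11: - // r0:0,r1:Add1,r2:48,r3:6
cycle 12: CDB Add1=48 // r0:0,r1:48,r2:48,r3:6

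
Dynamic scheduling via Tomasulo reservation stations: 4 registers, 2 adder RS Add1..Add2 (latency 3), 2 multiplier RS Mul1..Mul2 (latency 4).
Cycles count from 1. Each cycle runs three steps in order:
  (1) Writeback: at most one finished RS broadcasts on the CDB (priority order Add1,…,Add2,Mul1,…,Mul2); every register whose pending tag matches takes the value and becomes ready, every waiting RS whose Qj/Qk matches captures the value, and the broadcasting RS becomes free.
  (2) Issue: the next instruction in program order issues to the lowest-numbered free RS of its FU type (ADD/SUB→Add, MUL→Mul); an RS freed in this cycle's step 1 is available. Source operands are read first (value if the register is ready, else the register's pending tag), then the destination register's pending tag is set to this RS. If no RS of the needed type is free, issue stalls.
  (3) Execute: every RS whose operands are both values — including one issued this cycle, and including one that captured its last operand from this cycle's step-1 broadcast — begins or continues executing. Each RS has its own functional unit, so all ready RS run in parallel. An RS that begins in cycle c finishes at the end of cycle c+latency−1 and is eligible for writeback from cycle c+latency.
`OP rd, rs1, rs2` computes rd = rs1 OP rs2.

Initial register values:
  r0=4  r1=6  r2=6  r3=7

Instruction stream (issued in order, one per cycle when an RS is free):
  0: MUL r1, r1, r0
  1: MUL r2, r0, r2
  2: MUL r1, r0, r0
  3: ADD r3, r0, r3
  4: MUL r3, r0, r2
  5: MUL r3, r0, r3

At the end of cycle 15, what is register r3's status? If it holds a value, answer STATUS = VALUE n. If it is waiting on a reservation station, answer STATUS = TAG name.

cycle 1: issue MUL r1<-Mul1 // r0:4,r1:Mul1,r2:6,r3:7
cycle 2: issue MUL r2<-Mul2 // r0:4,r1:Mul1,r2:Mul2,r3:7
cycle 3: stall // r0:4,r1:Mul1,r2:Mul2,r3:7
cycle 4: stall // r0:4,r1:Mul1,r2:Mul2,r3:7
cycle 5: CDB Mul1=24; issue MUL r1<-Mul1 // r0:4,r1:Mul1,r2:Mul2,r3:7
cycle 6: CDB Mul2=24; issue ADD r3<-Add1 // r0:4,r1:Mul1,r2:24,r3:Add1
cycle 7: issue MUL r3<-Mul2 // r0:4,r1:Mul1,r2:24,r3:Mul2
cycle 8: stall // r0:4,r1:Mul1,r2:24,r3:Mul2
cycle 9: CDB Add1=11; stall // r0:4,r1:Mul1,r2:24,r3:Mul2
cycle 10: CDB Mul1=16; issue MUL r3<-Mul1 // r0:4,r1:16,r2:24,r3:Mul1
cycle 11: CDB Mul2=96 // r0:4,r1:16,r2:24,r3:Mul1
cycle 12: - // r0:4,r1:16,r2:24,r3:Mul1
cycle 13: - // r0:4,r1:16,r2:24,r3:Mul1
cycle 14: - // r0:4,r1:16,r2:24,r3:Mul1
cycle 15: CDB Mul1=384 // r0:4,r1:16,r2:24,r3:384

STATUS = VALUE 384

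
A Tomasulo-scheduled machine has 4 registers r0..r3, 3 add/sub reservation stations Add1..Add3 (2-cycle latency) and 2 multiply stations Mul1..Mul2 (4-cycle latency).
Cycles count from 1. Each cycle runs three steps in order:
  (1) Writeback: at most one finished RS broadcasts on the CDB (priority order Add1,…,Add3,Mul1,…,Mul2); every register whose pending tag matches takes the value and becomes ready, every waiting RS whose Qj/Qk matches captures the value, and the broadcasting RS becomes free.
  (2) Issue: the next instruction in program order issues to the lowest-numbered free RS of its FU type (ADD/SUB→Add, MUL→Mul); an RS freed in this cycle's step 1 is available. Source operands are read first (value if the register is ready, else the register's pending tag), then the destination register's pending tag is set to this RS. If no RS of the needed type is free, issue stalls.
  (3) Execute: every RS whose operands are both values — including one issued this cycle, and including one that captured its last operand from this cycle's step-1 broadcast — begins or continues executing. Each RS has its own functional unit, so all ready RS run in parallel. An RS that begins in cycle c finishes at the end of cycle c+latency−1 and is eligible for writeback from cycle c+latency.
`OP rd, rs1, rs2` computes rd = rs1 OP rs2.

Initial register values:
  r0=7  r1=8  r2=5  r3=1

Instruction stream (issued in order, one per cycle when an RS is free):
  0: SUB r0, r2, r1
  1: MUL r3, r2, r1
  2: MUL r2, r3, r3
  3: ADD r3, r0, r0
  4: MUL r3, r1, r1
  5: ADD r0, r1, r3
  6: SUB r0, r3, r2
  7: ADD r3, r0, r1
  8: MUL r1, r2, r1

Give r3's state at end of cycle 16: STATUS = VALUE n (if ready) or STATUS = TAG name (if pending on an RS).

cycle 1: issue SUB r0<-Add1 // r0:Add1,r1:8,r2:5,r3:1
cycle 2: issue MUL r3<-Mul1 // r0:Add1,r1:8,r2:5,r3:Mul1
cycle 3: CDB Add1=-3; issue MUL r2<-Mul2 // r0:-3,r1:8,r2:Mul2,r3:Mul1
cycle 4: issue ADD r3<-Add1 // r0:-3,r1:8,r2:Mul2,r3:Add1
cycle 5: stall // r0:-3,r1:8,r2:Mul2,r3:Add1
cycle 6: CDB Add1=-6; stall // r0:-3,r1:8,r2:Mul2,r3:-6
cycle 7: CDB Mul1=40; issue MUL r3<-Mul1 // r0:-3,r1:8,r2:Mul2,r3:Mul1
cycle 8: issue ADD r0<-Add1 // r0:Add1,r1:8,r2:Mul2,r3:Mul1
cycle 9: issue SUB r0<-Add2 // r0:Add2,r1:8,r2:Mul2,r3:Mul1
cycle 10: issue ADD r3<-Add3 // r0:Add2,r1:8,r2:Mul2,r3:Add3
cycle 11: CDB Mul1=64; issue MUL r1<-Mul1 // r0:Add2,r1:Mul1,r2:Mul2,r3:Add3
cycle 12: CDB Mul2=1600 // r0:Add2,r1:Mul1,r2:1600,r3:Add3
cycle 13: CDB Add1=72 // r0:Add2,r1:Mul1,r2:1600,r3:Add3
cycle 14: CDB Add2=-1536 // r0:-1536,r1:Mul1,r2:1600,r3:Add3
cycle 15: - // r0:-1536,r1:Mul1,r2:1600,r3:Add3
cycle 16: CDB Add3=-1528 // r0:-1536,r1:Mul1,r2:1600,r3:-1528

STATUS = VALUE -1528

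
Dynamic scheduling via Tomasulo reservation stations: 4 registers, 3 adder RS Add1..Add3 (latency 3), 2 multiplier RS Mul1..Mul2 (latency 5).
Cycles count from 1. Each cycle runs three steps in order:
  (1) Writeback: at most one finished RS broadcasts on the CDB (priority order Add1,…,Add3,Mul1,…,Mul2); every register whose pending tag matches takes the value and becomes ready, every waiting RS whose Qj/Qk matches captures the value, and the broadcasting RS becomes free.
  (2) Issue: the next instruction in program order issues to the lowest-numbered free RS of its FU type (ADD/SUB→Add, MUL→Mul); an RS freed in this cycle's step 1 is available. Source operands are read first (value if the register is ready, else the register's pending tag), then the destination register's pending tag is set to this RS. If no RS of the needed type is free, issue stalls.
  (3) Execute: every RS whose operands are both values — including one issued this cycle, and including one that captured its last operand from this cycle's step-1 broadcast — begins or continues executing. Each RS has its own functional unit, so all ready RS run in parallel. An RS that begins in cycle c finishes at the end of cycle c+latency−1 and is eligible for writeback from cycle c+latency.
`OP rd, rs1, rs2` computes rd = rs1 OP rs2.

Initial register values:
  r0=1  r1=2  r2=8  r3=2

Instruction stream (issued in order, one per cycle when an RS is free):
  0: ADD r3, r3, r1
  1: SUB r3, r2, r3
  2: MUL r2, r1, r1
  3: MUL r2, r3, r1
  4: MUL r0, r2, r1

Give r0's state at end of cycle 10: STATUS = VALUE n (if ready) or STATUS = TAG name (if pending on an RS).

STATUS = TAG Mul1

cycle 1: issue ADD r3<-Add1 // r0:1,r1:2,r2:8,r3:Add1
cycle 2: issue SUB r3<-Add2 // r0:1,r1:2,r2:8,r3:Add2
cycle 3: issue MUL r2<-Mul1 // r0:1,r1:2,r2:Mul1,r3:Add2
cycle 4: CDB Add1=4; issue MUL r2<-Mul2 // r0:1,r1:2,r2:Mul2,r3:Add2
cycle 5: stall // r0:1,r1:2,r2:Mul2,r3:Add2
cycle 6: stall // r0:1,r1:2,r2:Mul2,r3:Add2
cycle 7: CDB Add2=4; stall // r0:1,r1:2,r2:Mul2,r3:4
cycle 8: CDB Mul1=4; issue MUL r0<-Mul1 // r0:Mul1,r1:2,r2:Mul2,r3:4
cycle 9: - // r0:Mul1,r1:2,r2:Mul2,r3:4
cycle 10: - // r0:Mul1,r1:2,r2:Mul2,r3:4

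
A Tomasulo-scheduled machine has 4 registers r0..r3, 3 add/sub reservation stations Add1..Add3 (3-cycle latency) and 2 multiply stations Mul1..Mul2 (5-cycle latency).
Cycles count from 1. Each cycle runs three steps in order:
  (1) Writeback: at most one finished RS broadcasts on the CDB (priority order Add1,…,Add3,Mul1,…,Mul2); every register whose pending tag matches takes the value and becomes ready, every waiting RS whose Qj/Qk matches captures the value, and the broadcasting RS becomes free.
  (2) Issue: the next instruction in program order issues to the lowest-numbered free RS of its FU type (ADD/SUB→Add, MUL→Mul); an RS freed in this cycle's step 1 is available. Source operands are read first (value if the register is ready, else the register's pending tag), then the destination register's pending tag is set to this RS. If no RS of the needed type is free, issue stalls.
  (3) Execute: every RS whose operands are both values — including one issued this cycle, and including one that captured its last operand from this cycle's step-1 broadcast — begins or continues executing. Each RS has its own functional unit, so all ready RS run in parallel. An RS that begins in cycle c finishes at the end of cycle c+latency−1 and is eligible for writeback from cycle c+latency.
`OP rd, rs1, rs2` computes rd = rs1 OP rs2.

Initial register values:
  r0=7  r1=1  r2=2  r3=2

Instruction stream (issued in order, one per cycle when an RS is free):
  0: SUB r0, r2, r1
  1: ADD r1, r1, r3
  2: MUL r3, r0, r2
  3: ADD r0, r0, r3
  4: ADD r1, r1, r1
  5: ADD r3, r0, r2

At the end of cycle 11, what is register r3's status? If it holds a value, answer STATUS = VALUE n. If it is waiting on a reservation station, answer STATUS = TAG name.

c1: issue SUB r0<-Add1 | r0:Add1,r1:1,r2:2,r3:2
c2: issue ADD r1<-Add2 | r0:Add1,r1:Add2,r2:2,r3:2
c3: issue MUL r3<-Mul1 | r0:Add1,r1:Add2,r2:2,r3:Mul1
c4: CDB Add1=1; issue ADD r0<-Add1 | r0:Add1,r1:Add2,r2:2,r3:Mul1
c5: CDB Add2=3; issue ADD r1<-Add2 | r0:Add1,r1:Add2,r2:2,r3:Mul1
c6: issue ADD r3<-Add3 | r0:Add1,r1:Add2,r2:2,r3:Add3
c7: - | r0:Add1,r1:Add2,r2:2,r3:Add3
c8: CDB Add2=6 | r0:Add1,r1:6,r2:2,r3:Add3
c9: CDB Mul1=2 | r0:Add1,r1:6,r2:2,r3:Add3
c10: - | r0:Add1,r1:6,r2:2,r3:Add3
c11: - | r0:Add1,r1:6,r2:2,r3:Add3

STATUS = TAG Add3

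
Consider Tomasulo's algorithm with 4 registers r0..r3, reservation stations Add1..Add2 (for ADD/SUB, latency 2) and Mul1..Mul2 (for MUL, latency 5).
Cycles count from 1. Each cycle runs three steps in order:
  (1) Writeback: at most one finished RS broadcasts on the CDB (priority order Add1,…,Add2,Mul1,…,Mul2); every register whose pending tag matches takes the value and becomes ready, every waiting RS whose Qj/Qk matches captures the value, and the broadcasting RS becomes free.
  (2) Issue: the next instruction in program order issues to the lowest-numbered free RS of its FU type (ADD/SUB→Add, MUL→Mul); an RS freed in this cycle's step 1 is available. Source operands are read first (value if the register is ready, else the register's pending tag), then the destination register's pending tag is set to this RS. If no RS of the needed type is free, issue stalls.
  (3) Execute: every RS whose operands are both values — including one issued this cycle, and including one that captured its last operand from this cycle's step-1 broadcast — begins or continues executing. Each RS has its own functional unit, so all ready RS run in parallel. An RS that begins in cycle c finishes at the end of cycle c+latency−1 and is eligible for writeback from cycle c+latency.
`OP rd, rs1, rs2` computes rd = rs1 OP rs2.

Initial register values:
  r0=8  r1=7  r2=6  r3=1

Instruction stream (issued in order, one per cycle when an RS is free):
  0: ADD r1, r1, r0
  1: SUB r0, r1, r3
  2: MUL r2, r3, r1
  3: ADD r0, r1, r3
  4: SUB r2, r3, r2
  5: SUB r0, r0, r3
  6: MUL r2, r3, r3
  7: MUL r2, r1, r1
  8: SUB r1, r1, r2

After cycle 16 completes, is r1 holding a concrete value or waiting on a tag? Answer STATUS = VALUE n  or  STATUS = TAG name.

  c1: issue ADD r1<-Add1  regs: r0:8,r1:Add1,r2:6,r3:1
  c2: issue SUB r0<-Add2  regs: r0:Add2,r1:Add1,r2:6,r3:1
  c3: CDB Add1=15; issue MUL r2<-Mul1  regs: r0:Add2,r1:15,r2:Mul1,r3:1
  c4: issue ADD r0<-Add1  regs: r0:Add1,r1:15,r2:Mul1,r3:1
  c5: CDB Add2=14; issue SUB r2<-Add2  regs: r0:Add1,r1:15,r2:Add2,r3:1
  c6: CDB Add1=16; issue SUB r0<-Add1  regs: r0:Add1,r1:15,r2:Add2,r3:1
  c7: issue MUL r2<-Mul2  regs: r0:Add1,r1:15,r2:Mul2,r3:1
  c8: CDB Add1=15; stall  regs: r0:15,r1:15,r2:Mul2,r3:1
  c9: CDB Mul1=15; issue MUL r2<-Mul1  regs: r0:15,r1:15,r2:Mul1,r3:1
  c10: issue SUB r1<-Add1  regs: r0:15,r1:Add1,r2:Mul1,r3:1
  c11: CDB Add2=-14  regs: r0:15,r1:Add1,r2:Mul1,r3:1
  c12: CDB Mul2=1  regs: r0:15,r1:Add1,r2:Mul1,r3:1
  c13: -  regs: r0:15,r1:Add1,r2:Mul1,r3:1
  c14: CDB Mul1=225  regs: r0:15,r1:Add1,r2:225,r3:1
  c15: -  regs: r0:15,r1:Add1,r2:225,r3:1
  c16: CDB Add1=-210  regs: r0:15,r1:-210,r2:225,r3:1

STATUS = VALUE -210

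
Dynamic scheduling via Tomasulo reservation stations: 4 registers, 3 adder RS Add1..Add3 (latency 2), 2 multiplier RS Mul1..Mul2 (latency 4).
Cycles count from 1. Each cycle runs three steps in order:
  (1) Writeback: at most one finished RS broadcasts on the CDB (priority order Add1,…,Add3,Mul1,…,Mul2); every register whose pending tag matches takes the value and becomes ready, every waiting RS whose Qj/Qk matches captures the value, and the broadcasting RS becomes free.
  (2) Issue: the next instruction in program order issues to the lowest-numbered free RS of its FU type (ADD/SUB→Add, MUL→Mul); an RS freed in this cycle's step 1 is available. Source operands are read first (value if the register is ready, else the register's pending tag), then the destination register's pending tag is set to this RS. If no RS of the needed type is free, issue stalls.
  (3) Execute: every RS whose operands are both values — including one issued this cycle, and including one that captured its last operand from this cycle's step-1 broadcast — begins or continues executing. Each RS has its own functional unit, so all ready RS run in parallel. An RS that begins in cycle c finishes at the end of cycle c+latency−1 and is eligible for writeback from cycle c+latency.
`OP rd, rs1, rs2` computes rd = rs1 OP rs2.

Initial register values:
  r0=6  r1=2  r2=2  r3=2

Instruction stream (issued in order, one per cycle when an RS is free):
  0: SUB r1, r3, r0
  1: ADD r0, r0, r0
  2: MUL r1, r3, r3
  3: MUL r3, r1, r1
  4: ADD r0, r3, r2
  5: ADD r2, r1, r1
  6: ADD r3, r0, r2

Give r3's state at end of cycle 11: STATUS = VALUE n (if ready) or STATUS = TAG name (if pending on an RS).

STATUS = TAG Add3

  c1: issue SUB r1<-Add1  regs: r0:6,r1:Add1,r2:2,r3:2
  c2: issue ADD r0<-Add2  regs: r0:Add2,r1:Add1,r2:2,r3:2
  c3: CDB Add1=-4; issue MUL r1<-Mul1  regs: r0:Add2,r1:Mul1,r2:2,r3:2
  c4: CDB Add2=12; issue MUL r3<-Mul2  regs: r0:12,r1:Mul1,r2:2,r3:Mul2
  c5: issue ADD r0<-Add1  regs: r0:Add1,r1:Mul1,r2:2,r3:Mul2
  c6: issue ADD r2<-Add2  regs: r0:Add1,r1:Mul1,r2:Add2,r3:Mul2
  c7: CDB Mul1=4; issue ADD r3<-Add3  regs: r0:Add1,r1:4,r2:Add2,r3:Add3
  c8: -  regs: r0:Add1,r1:4,r2:Add2,r3:Add3
  c9: CDB Add2=8  regs: r0:Add1,r1:4,r2:8,r3:Add3
  c10: -  regs: r0:Add1,r1:4,r2:8,r3:Add3
  c11: CDB Mul2=16  regs: r0:Add1,r1:4,r2:8,r3:Add3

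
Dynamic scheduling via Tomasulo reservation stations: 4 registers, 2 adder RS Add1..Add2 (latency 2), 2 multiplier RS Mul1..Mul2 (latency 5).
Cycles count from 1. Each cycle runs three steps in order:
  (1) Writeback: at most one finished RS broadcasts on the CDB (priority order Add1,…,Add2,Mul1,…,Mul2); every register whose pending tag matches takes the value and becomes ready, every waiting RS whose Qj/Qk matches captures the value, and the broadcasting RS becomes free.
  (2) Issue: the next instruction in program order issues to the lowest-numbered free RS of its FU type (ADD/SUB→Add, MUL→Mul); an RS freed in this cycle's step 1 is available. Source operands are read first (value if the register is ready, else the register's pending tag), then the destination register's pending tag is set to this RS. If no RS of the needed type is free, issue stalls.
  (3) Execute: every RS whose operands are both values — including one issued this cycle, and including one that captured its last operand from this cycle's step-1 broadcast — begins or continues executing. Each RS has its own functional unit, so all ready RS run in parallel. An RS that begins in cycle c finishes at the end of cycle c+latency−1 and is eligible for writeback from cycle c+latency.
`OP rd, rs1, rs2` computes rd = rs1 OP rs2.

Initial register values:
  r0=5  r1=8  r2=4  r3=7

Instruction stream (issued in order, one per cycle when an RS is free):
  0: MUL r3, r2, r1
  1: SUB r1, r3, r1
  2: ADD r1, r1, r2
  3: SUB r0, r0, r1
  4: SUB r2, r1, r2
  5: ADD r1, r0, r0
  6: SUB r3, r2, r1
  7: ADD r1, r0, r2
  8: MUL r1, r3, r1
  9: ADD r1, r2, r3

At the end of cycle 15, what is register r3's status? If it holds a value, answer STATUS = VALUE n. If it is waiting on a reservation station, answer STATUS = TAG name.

STATUS = TAG Add2

  c1: issue MUL r3<-Mul1  regs: r0:5,r1:8,r2:4,r3:Mul1
  c2: issue SUB r1<-Add1  regs: r0:5,r1:Add1,r2:4,r3:Mul1
  c3: issue ADD r1<-Add2  regs: r0:5,r1:Add2,r2:4,r3:Mul1
  c4: stall  regs: r0:5,r1:Add2,r2:4,r3:Mul1
  c5: stall  regs: r0:5,r1:Add2,r2:4,r3:Mul1
  c6: CDB Mul1=32; stall  regs: r0:5,r1:Add2,r2:4,r3:32
  c7: stall  regs: r0:5,r1:Add2,r2:4,r3:32
  c8: CDB Add1=24; issue SUB r0<-Add1  regs: r0:Add1,r1:Add2,r2:4,r3:32
  c9: stall  regs: r0:Add1,r1:Add2,r2:4,r3:32
  c10: CDB Add2=28; issue SUB r2<-Add2  regs: r0:Add1,r1:28,r2:Add2,r3:32
  c11: stall  regs: r0:Add1,r1:28,r2:Add2,r3:32
  c12: CDB Add1=-23; issue ADD r1<-Add1  regs: r0:-23,r1:Add1,r2:Add2,r3:32
  c13: CDB Add2=24; issue SUB r3<-Add2  regs: r0:-23,r1:Add1,r2:24,r3:Add2
  c14: CDB Add1=-46; issue ADD r1<-Add1  regs: r0:-23,r1:Add1,r2:24,r3:Add2
  c15: issue MUL r1<-Mul1  regs: r0:-23,r1:Mul1,r2:24,r3:Add2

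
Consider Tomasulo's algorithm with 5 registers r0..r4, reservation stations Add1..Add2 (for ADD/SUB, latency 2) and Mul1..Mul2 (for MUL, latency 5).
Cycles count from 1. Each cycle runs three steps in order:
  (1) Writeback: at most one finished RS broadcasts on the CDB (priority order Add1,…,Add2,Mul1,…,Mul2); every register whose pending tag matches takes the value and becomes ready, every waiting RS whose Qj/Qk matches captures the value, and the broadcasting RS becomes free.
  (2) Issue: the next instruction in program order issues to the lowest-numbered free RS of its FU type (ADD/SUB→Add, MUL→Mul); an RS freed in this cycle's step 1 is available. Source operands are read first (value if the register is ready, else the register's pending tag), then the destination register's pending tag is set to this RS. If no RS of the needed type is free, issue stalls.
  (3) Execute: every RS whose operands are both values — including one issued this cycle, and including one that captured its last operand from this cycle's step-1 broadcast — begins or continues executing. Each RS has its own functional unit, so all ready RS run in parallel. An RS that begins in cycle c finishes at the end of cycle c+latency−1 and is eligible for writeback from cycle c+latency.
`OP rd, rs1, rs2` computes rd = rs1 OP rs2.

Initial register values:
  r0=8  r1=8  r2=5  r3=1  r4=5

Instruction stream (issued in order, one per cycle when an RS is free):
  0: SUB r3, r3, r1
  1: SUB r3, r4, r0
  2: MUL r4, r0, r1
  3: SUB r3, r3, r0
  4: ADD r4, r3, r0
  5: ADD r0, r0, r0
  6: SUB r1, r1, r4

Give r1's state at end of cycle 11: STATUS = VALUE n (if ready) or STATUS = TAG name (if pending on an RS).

STATUS = VALUE 11

cycle 1: issue SUB r3<-Add1 // r0:8,r1:8,r2:5,r3:Add1,r4:5
cycle 2: issue SUB r3<-Add2 // r0:8,r1:8,r2:5,r3:Add2,r4:5
cycle 3: CDB Add1=-7; issue MUL r4<-Mul1 // r0:8,r1:8,r2:5,r3:Add2,r4:Mul1
cycle 4: CDB Add2=-3; issue SUB r3<-Add1 // r0:8,r1:8,r2:5,r3:Add1,r4:Mul1
cycle 5: issue ADD r4<-Add2 // r0:8,r1:8,r2:5,r3:Add1,r4:Add2
cycle 6: CDB Add1=-11; issue ADD r0<-Add1 // r0:Add1,r1:8,r2:5,r3:-11,r4:Add2
cycle 7: stall // r0:Add1,r1:8,r2:5,r3:-11,r4:Add2
cycle 8: CDB Add1=16; issue SUB r1<-Add1 // r0:16,r1:Add1,r2:5,r3:-11,r4:Add2
cycle 9: CDB Add2=-3 // r0:16,r1:Add1,r2:5,r3:-11,r4:-3
cycle 10: CDB Mul1=64 // r0:16,r1:Add1,r2:5,r3:-11,r4:-3
cycle 11: CDB Add1=11 // r0:16,r1:11,r2:5,r3:-11,r4:-3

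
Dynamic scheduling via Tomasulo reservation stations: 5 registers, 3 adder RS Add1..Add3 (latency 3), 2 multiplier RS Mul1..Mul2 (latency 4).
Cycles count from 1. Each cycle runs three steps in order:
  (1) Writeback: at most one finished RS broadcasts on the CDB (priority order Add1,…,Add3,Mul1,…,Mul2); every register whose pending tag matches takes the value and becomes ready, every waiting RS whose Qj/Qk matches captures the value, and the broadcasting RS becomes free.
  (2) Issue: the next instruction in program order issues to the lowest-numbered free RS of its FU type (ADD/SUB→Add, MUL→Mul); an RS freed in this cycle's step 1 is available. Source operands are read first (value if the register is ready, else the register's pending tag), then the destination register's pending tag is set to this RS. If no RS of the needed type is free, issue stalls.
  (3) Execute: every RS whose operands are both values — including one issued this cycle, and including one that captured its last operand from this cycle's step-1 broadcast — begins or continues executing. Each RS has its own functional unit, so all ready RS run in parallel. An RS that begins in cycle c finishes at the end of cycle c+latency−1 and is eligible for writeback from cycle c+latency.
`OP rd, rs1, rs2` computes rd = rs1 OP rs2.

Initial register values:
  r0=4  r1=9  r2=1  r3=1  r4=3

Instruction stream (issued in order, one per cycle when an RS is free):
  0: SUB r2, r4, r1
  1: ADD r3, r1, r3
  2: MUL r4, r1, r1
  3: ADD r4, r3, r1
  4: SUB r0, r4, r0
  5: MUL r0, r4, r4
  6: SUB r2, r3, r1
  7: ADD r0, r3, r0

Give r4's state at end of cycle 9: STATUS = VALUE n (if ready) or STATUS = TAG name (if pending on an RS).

STATUS = VALUE 19

  c1: issue SUB r2<-Add1  regs: r0:4,r1:9,r2:Add1,r3:1,r4:3
  c2: issue ADD r3<-Add2  regs: r0:4,r1:9,r2:Add1,r3:Add2,r4:3
  c3: issue MUL r4<-Mul1  regs: r0:4,r1:9,r2:Add1,r3:Add2,r4:Mul1
  c4: CDB Add1=-6; issue ADD r4<-Add1  regs: r0:4,r1:9,r2:-6,r3:Add2,r4:Add1
  c5: CDB Add2=10; issue SUB r0<-Add2  regs: r0:Add2,r1:9,r2:-6,r3:10,r4:Add1
  c6: issue MUL r0<-Mul2  regs: r0:Mul2,r1:9,r2:-6,r3:10,r4:Add1
  c7: CDB Mul1=81; issue SUB r2<-Add3  regs: r0:Mul2,r1:9,r2:Add3,r3:10,r4:Add1
  c8: CDB Add1=19; issue ADD r0<-Add1  regs: r0:Add1,r1:9,r2:Add3,r3:10,r4:19
  c9: -  regs: r0:Add1,r1:9,r2:Add3,r3:10,r4:19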